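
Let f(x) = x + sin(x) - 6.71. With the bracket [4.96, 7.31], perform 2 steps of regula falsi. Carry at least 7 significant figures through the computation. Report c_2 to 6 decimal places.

6.498104

f(4.960000) = -2.719501, f(7.310000) = 1.455655
step 1: c = 6.490680, f(c) = -0.013311 < 0 → new bracket [6.490680, 7.310000]
step 2: c = 6.498104, f(c) = 0.001373 > 0 → new bracket [6.490680, 6.498104]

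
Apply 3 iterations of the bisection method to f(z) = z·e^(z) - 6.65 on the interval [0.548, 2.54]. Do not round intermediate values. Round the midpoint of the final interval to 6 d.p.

1.419500

f(0.548000) = -5.702075, f(2.540000) = 25.556364 (opposite signs)
step 1: m = 1.544000, f(m) = 0.580994 > 0 → root in [0.548000, 1.544000]
step 2: m = 1.046000, f(m) = -3.672829 < 0 → root in [1.046000, 1.544000]
step 3: m = 1.295000, f(m) = -1.921960 < 0 → root in [1.295000, 1.544000]
Midpoint of [1.295000, 1.544000] = 1.419500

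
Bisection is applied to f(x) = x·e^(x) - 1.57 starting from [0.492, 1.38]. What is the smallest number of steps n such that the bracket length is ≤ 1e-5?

Initial width b − a = 1.38 − 0.492 = 0.888000.
After n steps the width is (b−a)/2^n; need (b−a)/2^n ≤ 1e-5.
So n ≥ log₂(0.888000/1e-5) = log₂(88800.0000) ≈ 16.4383.
Hence n = 17.

17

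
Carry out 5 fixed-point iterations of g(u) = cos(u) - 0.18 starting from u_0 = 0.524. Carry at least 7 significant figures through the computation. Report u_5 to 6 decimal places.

0.635716

u_1 = g(0.524000) = 0.685825
u_2 = g(0.685825) = 0.593897
u_3 = g(0.593897) = 0.648766
u_4 = g(0.648766) = 0.616830
u_5 = g(0.616830) = 0.635716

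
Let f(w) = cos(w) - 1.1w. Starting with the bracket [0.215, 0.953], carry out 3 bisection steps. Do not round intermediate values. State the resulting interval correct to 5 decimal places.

[0.67625, 0.76850]

f(0.215000) = 0.740476, f(0.953000) = -0.469060 (opposite signs)
step 1: m = 0.584000, f(m) = 0.191864 > 0 → root in [0.584000, 0.953000]
step 2: m = 0.768500, f(m) = -0.126396 < 0 → root in [0.584000, 0.768500]
step 3: m = 0.676250, f(m) = 0.036050 > 0 → root in [0.676250, 0.768500]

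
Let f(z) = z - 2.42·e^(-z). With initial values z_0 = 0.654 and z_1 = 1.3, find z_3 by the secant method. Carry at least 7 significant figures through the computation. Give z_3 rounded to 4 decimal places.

f(z_0) = -0.604307, f(z_1) = 0.640473
z_2 = 1.300000 - (0.640473)·(1.300000 - 0.654000)/(0.640473 - (-0.604307)) = 0.967616; f(z_2) = 0.048045
z_3 = 0.967616 - (0.048045)·(0.967616 - 1.300000)/(0.048045 - (0.640473)) = 0.940660; f(z_3) = -0.004036

0.9407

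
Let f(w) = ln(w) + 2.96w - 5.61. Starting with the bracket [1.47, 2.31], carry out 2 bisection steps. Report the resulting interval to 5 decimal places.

[1.68000, 1.89000]

f(1.470000) = -0.873538, f(2.310000) = 2.064848 (opposite signs)
step 1: m = 1.890000, f(m) = 0.620977 > 0 → root in [1.470000, 1.890000]
step 2: m = 1.680000, f(m) = -0.118406 < 0 → root in [1.680000, 1.890000]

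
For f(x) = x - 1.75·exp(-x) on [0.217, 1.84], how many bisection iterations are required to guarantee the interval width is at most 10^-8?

Initial width b − a = 1.84 − 0.217 = 1.623000.
After n steps the width is (b−a)/2^n; need (b−a)/2^n ≤ 10^-8.
So n ≥ log₂(1.623000/10^-8) = log₂(162300000.0000) ≈ 27.2741.
Hence n = 28.

28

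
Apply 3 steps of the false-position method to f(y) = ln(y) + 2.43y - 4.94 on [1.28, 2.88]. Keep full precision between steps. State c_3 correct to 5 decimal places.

f(1.280000) = -1.582740, f(2.880000) = 3.116190
step 1: c = 1.818928, f(c) = 0.078242 > 0 → new bracket [1.280000, 1.818928]
step 2: c = 1.793541, f(c) = 0.002497 > 0 → new bracket [1.280000, 1.793541]
step 3: c = 1.792732, f(c) = 0.000080 > 0 → new bracket [1.280000, 1.792732]

1.79273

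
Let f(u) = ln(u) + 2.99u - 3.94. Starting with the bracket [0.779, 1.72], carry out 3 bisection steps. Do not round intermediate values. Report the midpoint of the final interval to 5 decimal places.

f(0.779000) = -1.860534, f(1.720000) = 1.745124 (opposite signs)
step 1: m = 1.249500, f(m) = 0.018748 > 0 → root in [0.779000, 1.249500]
step 2: m = 1.014250, f(m) = -0.893243 < 0 → root in [1.014250, 1.249500]
step 3: m = 1.131875, f(m) = -0.431818 < 0 → root in [1.131875, 1.249500]
Midpoint of [1.131875, 1.249500] = 1.190688

1.19069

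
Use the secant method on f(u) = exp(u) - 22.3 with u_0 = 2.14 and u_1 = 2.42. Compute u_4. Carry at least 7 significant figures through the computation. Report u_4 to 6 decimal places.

3.072418

f(u_0) = -13.800562, f(u_1) = -11.054141
u_2 = 2.420000 - (-11.054141)·(2.420000 - 2.140000)/(-11.054141 - (-13.800562)) = 3.546979; f(u_2) = 12.408303
u_3 = 3.546979 - (12.408303)·(3.546979 - 2.420000)/(12.408303 - (-11.054141)) = 2.950967; f(u_3) = -3.175562
u_4 = 2.950967 - (-3.175562)·(2.950967 - 3.546979)/(-3.175562 - (12.408303)) = 3.072418; f(u_4) = -0.705950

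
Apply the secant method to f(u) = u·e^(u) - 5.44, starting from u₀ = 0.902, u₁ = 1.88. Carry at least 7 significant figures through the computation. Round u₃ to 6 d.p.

1.323273

f(u_0) = -3.216996, f(u_1) = 6.880589
u_2 = 1.880000 - (6.880589)·(1.880000 - 0.902000)/(6.880589 - (-3.216996)) = 1.213582; f(u_2) = -1.355670
u_3 = 1.213582 - (-1.355670)·(1.213582 - 1.880000)/(-1.355670 - (6.880589)) = 1.323273; f(u_3) = -0.470195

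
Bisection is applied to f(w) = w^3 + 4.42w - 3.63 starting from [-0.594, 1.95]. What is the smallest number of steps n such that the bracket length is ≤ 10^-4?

15

Initial width b − a = 1.95 − -0.594 = 2.544000.
After n steps the width is (b−a)/2^n; need (b−a)/2^n ≤ 10^-4.
So n ≥ log₂(2.544000/10^-4) = log₂(25440.0000) ≈ 14.6348.
Hence n = 15.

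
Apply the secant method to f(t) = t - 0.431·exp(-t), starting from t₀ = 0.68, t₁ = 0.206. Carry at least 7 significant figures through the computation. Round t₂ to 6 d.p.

f(t_0) = 0.461648, f(t_1) = -0.144762
t_2 = 0.206000 - (-0.144762)·(0.206000 - 0.680000)/(-0.144762 - (0.461648)) = 0.319153; f(t_2) = 0.005918

0.319153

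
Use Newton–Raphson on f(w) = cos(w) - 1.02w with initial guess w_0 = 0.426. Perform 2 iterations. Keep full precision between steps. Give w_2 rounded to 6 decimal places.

f'(w) = -sin(w) - 1.02
w_0 = 0.426000: f = 0.476106, f' = -1.433232 → w_1 = 0.426000 - (0.476106)/(-1.433232) = 0.758191
w_1 = 0.758191: f = -0.047273, f' = -1.707609 → w_2 = 0.758191 - (-0.047273)/(-1.707609) = 0.730507

0.730507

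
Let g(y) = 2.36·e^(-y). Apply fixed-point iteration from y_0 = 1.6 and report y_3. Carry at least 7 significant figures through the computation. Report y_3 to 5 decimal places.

0.54508

y_1 = g(1.600000) = 0.476476
y_2 = g(0.476476) = 1.465484
y_3 = g(1.465484) = 0.545080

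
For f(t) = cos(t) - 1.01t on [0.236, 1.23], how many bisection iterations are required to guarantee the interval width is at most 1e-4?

Initial width b − a = 1.23 − 0.236 = 0.994000.
After n steps the width is (b−a)/2^n; need (b−a)/2^n ≤ 1e-4.
So n ≥ log₂(0.994000/1e-4) = log₂(9940.0000) ≈ 13.2790.
Hence n = 14.

14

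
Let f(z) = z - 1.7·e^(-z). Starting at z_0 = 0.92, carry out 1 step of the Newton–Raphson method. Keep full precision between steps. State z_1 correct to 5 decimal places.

f'(z) = 1 + 1.7·e^(-z)
z_0 = 0.920000: f = 0.242518, f' = 1.677482 → z_1 = 0.920000 - (0.242518)/(1.677482) = 0.775428

0.77543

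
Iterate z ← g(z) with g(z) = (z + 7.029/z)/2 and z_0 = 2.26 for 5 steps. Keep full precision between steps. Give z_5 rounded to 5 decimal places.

2.65123

z_1 = g(2.260000) = 2.685088
z_2 = g(2.685088) = 2.651440
z_3 = g(2.651440) = 2.651226
z_4 = g(2.651226) = 2.651226
z_5 = g(2.651226) = 2.651226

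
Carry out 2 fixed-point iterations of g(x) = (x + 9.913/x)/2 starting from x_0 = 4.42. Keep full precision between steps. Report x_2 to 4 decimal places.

x_1 = g(4.420000) = 3.331380
x_2 = g(3.331380) = 3.153512

3.1535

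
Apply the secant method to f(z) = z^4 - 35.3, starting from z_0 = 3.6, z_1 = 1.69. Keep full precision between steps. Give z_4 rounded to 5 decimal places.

2.35465

f(z_0) = 132.661600, f(z_1) = -27.142693
z_2 = 1.690000 - (-27.142693)·(1.690000 - 3.600000)/(-27.142693 - (132.661600)) = 2.014413; f(z_2) = -18.833784
z_3 = 2.014413 - (-18.833784)·(2.014413 - 1.690000)/(-18.833784 - (-27.142693)) = 2.749758; f(z_3) = 21.871296
z_4 = 2.749758 - (21.871296)·(2.749758 - 2.014413)/(21.871296 - (-18.833784)) = 2.354649; f(z_4) = -4.559949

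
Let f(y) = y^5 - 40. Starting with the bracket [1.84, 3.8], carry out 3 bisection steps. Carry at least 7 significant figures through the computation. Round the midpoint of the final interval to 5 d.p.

f(1.840000) = -18.909391, f(3.800000) = 752.351680 (opposite signs)
step 1: m = 2.820000, f(m) = 138.338677 > 0 → root in [1.840000, 2.820000]
step 2: m = 2.330000, f(m) = 28.671986 > 0 → root in [1.840000, 2.330000]
step 3: m = 2.085000, f(m) = -0.596909 < 0 → root in [2.085000, 2.330000]
Midpoint of [2.085000, 2.330000] = 2.207500

2.20750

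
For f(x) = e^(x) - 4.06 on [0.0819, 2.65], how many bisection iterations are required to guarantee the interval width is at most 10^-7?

25

Initial width b − a = 2.65 − 0.0819 = 2.568100.
After n steps the width is (b−a)/2^n; need (b−a)/2^n ≤ 10^-7.
So n ≥ log₂(2.568100/10^-7) = log₂(25681000.0000) ≈ 24.6142.
Hence n = 25.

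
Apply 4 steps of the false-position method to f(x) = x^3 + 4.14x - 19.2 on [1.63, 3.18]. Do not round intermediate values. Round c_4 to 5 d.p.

f(1.630000) = -8.121053, f(3.180000) = 26.122632
step 1: c = 1.997590, f(c) = -2.958864 < 0 → new bracket [1.997590, 3.180000]
step 2: c = 2.117893, f(c) = -0.932178 < 0 → new bracket [2.117893, 3.180000]
step 3: c = 2.154488, f(c) = -0.279678 < 0 → new bracket [2.154488, 3.180000]
step 4: c = 2.165351, f(c) = -0.082666 < 0 → new bracket [2.165351, 3.180000]

2.16535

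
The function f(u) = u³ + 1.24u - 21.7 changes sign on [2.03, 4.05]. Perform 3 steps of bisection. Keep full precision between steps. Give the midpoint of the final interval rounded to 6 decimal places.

f(2.030000) = -10.817373, f(4.050000) = 49.752125 (opposite signs)
step 1: m = 3.040000, f(m) = 10.164064 > 0 → root in [2.030000, 3.040000]
step 2: m = 2.535000, f(m) = -2.266120 < 0 → root in [2.535000, 3.040000]
step 3: m = 2.787500, f(m) = 3.415811 > 0 → root in [2.535000, 2.787500]
Midpoint of [2.535000, 2.787500] = 2.661250

2.661250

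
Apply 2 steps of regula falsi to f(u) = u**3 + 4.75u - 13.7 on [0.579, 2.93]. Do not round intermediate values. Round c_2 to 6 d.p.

False-position update: c = (a·f(b) − b·f(a))/(f(b) − f(a)); replace the endpoint whose sign matches f(c).
f(0.579000) = -10.755645, f(2.930000) = 25.371257
step 1: c = 1.278936, f(c) = -5.533127 < 0 → new bracket [1.278936, 2.930000]
step 2: c = 1.574543, f(c) = -2.317338 < 0 → new bracket [1.574543, 2.930000]

1.574543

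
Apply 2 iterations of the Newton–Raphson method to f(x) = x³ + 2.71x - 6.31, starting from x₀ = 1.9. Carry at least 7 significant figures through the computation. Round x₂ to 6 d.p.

1.378361

Newton update: x ← x − f(x)/f'(x).
f'(x) = 3x² + 2.71
x_0 = 1.900000: f = 5.698000, f' = 13.540000 → x_1 = 1.900000 - (5.698000)/(13.540000) = 1.479173
x_1 = 1.479173: f = 0.934918, f' = 9.273857 → x_2 = 1.479173 - (0.934918)/(9.273857) = 1.378361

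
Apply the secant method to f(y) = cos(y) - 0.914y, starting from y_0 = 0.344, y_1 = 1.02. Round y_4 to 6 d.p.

Secant update: y_(k+1) = y_k − f(y_k)·(y_k − y_(k-1))/(f(y_k) − f(y_(k-1))).
f(y_0) = 0.626997, f(y_1) = -0.408914
y_2 = 1.020000 - (-0.408914)·(1.020000 - 0.344000)/(-0.408914 - (0.626997)) = 0.753157; f(y_2) = 0.041148
y_3 = 0.753157 - (0.041148)·(0.753157 - 1.020000)/(0.041148 - (-0.408914)) = 0.777554; f(y_3) = 0.001948
y_4 = 0.777554 - (0.001948)·(0.777554 - 0.753157)/(0.001948 - (0.041148)) = 0.778766; f(y_4) = -0.000011

0.778766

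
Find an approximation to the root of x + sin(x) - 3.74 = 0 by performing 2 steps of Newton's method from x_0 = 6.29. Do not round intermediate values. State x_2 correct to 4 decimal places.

Newton update: x ← x − f(x)/f'(x).
f'(x) = 1 + cos(x)
x_0 = 6.290000: f = 2.556815, f' = 1.999977 → x_1 = 6.290000 - (2.556815)/(1.999977) = 5.011578
x_1 = 5.011578: f = 0.316002, f' = 1.294745 → x_2 = 5.011578 - (0.316002)/(1.294745) = 4.767513

4.7675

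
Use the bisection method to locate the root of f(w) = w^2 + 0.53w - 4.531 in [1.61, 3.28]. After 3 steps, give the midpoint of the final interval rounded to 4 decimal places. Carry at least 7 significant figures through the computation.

f(1.610000) = -1.085600, f(3.280000) = 7.965800 (opposite signs)
step 1: m = 2.445000, f(m) = 2.742875 > 0 → root in [1.610000, 2.445000]
step 2: m = 2.027500, f(m) = 0.654331 > 0 → root in [1.610000, 2.027500]
step 3: m = 1.818750, f(m) = -0.259211 < 0 → root in [1.818750, 2.027500]
Midpoint of [1.818750, 2.027500] = 1.923125

1.9231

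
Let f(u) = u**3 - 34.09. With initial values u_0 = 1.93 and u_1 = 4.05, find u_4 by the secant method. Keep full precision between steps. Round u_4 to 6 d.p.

3.251785

Secant update: u_(k+1) = u_k − f(u_k)·(u_k − u_(k-1))/(f(u_k) − f(u_(k-1))).
f(u_0) = -26.900943, f(u_1) = 32.340125
u_2 = 4.050000 - (32.340125)·(4.050000 - 1.930000)/(32.340125 - (-26.900943)) = 2.892677; f(u_2) = -9.885299
u_3 = 2.892677 - (-9.885299)·(2.892677 - 4.050000)/(-9.885299 - (32.340125)) = 3.163615; f(u_3) = -2.427083
u_4 = 3.163615 - (-2.427083)·(3.163615 - 2.892677)/(-2.427083 - (-9.885299)) = 3.251785; f(u_4) = 0.294717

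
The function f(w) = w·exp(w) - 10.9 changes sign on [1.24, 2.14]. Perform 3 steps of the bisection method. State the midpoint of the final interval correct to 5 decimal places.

1.74625

f(1.240000) = -6.615039, f(2.140000) = 7.288797 (opposite signs)
step 1: m = 1.690000, f(m) = -1.741078 < 0 → root in [1.690000, 2.140000]
step 2: m = 1.915000, f(m) = 2.096988 > 0 → root in [1.690000, 1.915000]
step 3: m = 1.802500, f(m) = 0.031785 > 0 → root in [1.690000, 1.802500]
Midpoint of [1.690000, 1.802500] = 1.746250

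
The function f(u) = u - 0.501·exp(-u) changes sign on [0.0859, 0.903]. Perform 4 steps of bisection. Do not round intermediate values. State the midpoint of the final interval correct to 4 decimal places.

0.3668

f(0.085900) = -0.373861, f(0.903000) = 0.699919 (opposite signs)
step 1: m = 0.494450, f(m) = 0.188887 > 0 → root in [0.085900, 0.494450]
step 2: m = 0.290175, f(m) = -0.084639 < 0 → root in [0.290175, 0.494450]
step 3: m = 0.392313, f(m) = 0.053891 > 0 → root in [0.290175, 0.392313]
step 4: m = 0.341244, f(m) = -0.014910 < 0 → root in [0.341244, 0.392313]
Midpoint of [0.341244, 0.392313] = 0.366778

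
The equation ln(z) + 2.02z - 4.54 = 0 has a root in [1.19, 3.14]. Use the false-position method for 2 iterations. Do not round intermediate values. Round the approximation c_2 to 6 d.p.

False-position update: c = (a·f(b) − b·f(a))/(f(b) − f(a)); replace the endpoint whose sign matches f(c).
f(1.190000) = -1.962247, f(3.140000) = 2.947023
step 1: c = 1.969420, f(c) = 0.115967 > 0 → new bracket [1.190000, 1.969420]
step 2: c = 1.925927, f(c) = 0.005780 > 0 → new bracket [1.190000, 1.925927]

1.925927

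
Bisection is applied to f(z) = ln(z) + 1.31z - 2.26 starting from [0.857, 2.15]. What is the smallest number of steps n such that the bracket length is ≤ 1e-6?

Initial width b − a = 2.15 − 0.857 = 1.293000.
After n steps the width is (b−a)/2^n; need (b−a)/2^n ≤ 1e-6.
So n ≥ log₂(1.293000/1e-6) = log₂(1293000.0000) ≈ 20.3023.
Hence n = 21.

21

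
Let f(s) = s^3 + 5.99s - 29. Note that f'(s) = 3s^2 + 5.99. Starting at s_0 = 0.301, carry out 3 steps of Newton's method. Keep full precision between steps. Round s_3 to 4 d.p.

s_0 = 0.301000: f = -27.169739, f' = 6.261803 → s_1 = 0.301000 - (-27.169739)/(6.261803) = 4.639964
s_1 = 4.639964: f = 98.688418, f' = 70.577804 → s_2 = 4.639964 - (98.688418)/(70.577804) = 3.241672
s_2 = 3.241672: f = 24.482509, f' = 37.515305 → s_3 = 3.241672 - (24.482509)/(37.515305) = 2.589071

2.5891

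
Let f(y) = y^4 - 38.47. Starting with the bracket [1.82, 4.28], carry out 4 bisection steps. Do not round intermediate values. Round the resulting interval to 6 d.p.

[2.435000, 2.588750]

f(1.820000) = -27.498006, f(4.280000) = 297.093779 (opposite signs)
step 1: m = 3.050000, f(m) = 48.066506 > 0 → root in [1.820000, 3.050000]
step 2: m = 2.435000, f(m) = -3.314291 < 0 → root in [2.435000, 3.050000]
step 3: m = 2.742500, f(m) = 18.100048 > 0 → root in [2.435000, 2.742500]
step 4: m = 2.588750, f(m) = 6.441799 > 0 → root in [2.435000, 2.588750]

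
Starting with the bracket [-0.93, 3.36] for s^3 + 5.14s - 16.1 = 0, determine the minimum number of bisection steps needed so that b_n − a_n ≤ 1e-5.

19

Initial width b − a = 3.36 − -0.93 = 4.290000.
After n steps the width is (b−a)/2^n; need (b−a)/2^n ≤ 1e-5.
So n ≥ log₂(4.290000/1e-5) = log₂(429000.0000) ≈ 18.7106.
Hence n = 19.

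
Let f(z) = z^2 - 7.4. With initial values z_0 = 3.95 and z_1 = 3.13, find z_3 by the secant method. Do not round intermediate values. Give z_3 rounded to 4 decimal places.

2.7252

Secant update: z_(k+1) = z_k − f(z_k)·(z_k − z_(k-1))/(f(z_k) − f(z_(k-1))).
f(z_0) = 8.202500, f(z_1) = 2.396900
z_2 = 3.130000 - (2.396900)·(3.130000 - 3.950000)/(2.396900 - (8.202500)) = 2.791455; f(z_2) = 0.392220
z_3 = 2.791455 - (0.392220)·(2.791455 - 3.130000)/(0.392220 - (2.396900)) = 2.725218; f(z_3) = 0.026812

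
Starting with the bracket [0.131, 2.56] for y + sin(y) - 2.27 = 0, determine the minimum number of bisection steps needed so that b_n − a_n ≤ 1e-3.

Initial width b − a = 2.56 − 0.131 = 2.429000.
After n steps the width is (b−a)/2^n; need (b−a)/2^n ≤ 1e-3.
So n ≥ log₂(2.429000/1e-3) = log₂(2429.0000) ≈ 11.2461.
Hence n = 12.

12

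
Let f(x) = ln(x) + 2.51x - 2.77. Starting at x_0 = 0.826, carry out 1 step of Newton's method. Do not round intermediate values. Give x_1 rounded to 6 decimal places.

f'(x) = 1/x + 2.51
x_0 = 0.826000: f = -0.887901, f' = 3.720654 → x_1 = 0.826000 - (-0.887901)/(3.720654) = 1.064641

1.064641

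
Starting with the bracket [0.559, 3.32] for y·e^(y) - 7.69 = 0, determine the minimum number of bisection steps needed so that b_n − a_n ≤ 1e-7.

25

Initial width b − a = 3.32 − 0.559 = 2.761000.
After n steps the width is (b−a)/2^n; need (b−a)/2^n ≤ 1e-7.
So n ≥ log₂(2.761000/1e-7) = log₂(27610000.0000) ≈ 24.7187.
Hence n = 25.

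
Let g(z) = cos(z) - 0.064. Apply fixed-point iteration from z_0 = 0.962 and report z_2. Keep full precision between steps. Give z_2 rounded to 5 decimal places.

z_1 = g(0.962000) = 0.507880
z_2 = g(0.507880) = 0.809777

0.80978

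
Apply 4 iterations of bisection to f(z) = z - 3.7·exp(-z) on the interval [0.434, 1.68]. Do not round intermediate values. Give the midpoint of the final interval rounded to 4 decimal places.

1.1738

f(0.434000) = -1.963275, f(1.680000) = 0.990416 (opposite signs)
step 1: m = 1.057000, f(m) = -0.228738 < 0 → root in [1.057000, 1.680000]
step 2: m = 1.368500, f(m) = 0.426893 > 0 → root in [1.057000, 1.368500]
step 3: m = 1.212750, f(m) = 0.112450 > 0 → root in [1.057000, 1.212750]
step 4: m = 1.134875, f(m) = -0.054536 < 0 → root in [1.134875, 1.212750]
Midpoint of [1.134875, 1.212750] = 1.173812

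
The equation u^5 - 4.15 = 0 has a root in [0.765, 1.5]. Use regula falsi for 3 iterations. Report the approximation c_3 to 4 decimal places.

1.3191

False-position update: c = (a·f(b) − b·f(a))/(f(b) − f(a)); replace the endpoint whose sign matches f(c).
f(0.765000) = -3.887996, f(1.500000) = 3.443750
step 1: c = 1.154768, f(c) = -2.096603 < 0 → new bracket [1.154768, 1.500000]
step 2: c = 1.285412, f(c) = -0.640773 < 0 → new bracket [1.285412, 1.500000]
step 3: c = 1.319076, f(c) = -0.156541 < 0 → new bracket [1.319076, 1.500000]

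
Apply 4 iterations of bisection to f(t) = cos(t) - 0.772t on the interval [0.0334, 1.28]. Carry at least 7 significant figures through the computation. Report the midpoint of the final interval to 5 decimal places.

0.85148

f(0.033400) = 0.973657, f(1.280000) = -0.701445 (opposite signs)
step 1: m = 0.656700, f(m) = 0.285039 > 0 → root in [0.656700, 1.280000]
step 2: m = 0.968350, f(m) = -0.180906 < 0 → root in [0.656700, 0.968350]
step 3: m = 0.812525, f(m) = 0.060398 > 0 → root in [0.812525, 0.968350]
step 4: m = 0.890437, f(m) = -0.058346 < 0 → root in [0.812525, 0.890437]
Midpoint of [0.812525, 0.890437] = 0.851481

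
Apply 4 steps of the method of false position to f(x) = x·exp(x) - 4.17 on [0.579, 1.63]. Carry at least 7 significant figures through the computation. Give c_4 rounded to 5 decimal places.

1.22135

f(0.579000) = -3.136917, f(1.630000) = 4.149316
step 1: c = 1.031483, f(c) = -1.276458 < 0 → new bracket [1.031483, 1.630000]
step 2: c = 1.172289, f(c) = -0.384235 < 0 → new bracket [1.172289, 1.630000]
step 3: c = 1.211082, f(c) = -0.104258 < 0 → new bracket [1.211082, 1.630000]
step 4: c = 1.221350, f(c) = -0.027470 < 0 → new bracket [1.221350, 1.630000]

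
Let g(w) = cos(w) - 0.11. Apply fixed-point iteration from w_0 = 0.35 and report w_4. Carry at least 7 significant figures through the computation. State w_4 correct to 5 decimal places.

0.63223

w_1 = g(0.350000) = 0.829373
w_2 = g(0.829373) = 0.565339
w_3 = g(0.565339) = 0.734407
w_4 = g(0.734407) = 0.632228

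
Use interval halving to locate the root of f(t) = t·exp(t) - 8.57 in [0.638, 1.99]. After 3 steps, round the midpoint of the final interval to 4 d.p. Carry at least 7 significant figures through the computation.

f(0.638000) = -7.362463, f(1.990000) = 5.987912 (opposite signs)
step 1: m = 1.314000, f(m) = -3.680569 < 0 → root in [1.314000, 1.990000]
step 2: m = 1.652000, f(m) = 0.049152 > 0 → root in [1.314000, 1.652000]
step 3: m = 1.483000, f(m) = -2.035688 < 0 → root in [1.483000, 1.652000]
Midpoint of [1.483000, 1.652000] = 1.567500

1.5675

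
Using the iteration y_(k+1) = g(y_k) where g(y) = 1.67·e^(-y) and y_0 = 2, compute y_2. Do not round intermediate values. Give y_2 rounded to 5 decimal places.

y_1 = g(2.000000) = 0.226010
y_2 = g(0.226010) = 1.332176

1.33218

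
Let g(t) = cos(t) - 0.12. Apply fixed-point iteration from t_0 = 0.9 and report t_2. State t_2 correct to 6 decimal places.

0.756810

t_1 = g(0.900000) = 0.501610
t_2 = g(0.501610) = 0.756810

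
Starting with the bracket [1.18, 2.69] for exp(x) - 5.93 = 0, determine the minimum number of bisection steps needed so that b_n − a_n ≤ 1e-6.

Initial width b − a = 2.69 − 1.18 = 1.510000.
After n steps the width is (b−a)/2^n; need (b−a)/2^n ≤ 1e-6.
So n ≥ log₂(1.510000/1e-6) = log₂(1510000.0000) ≈ 20.5261.
Hence n = 21.

21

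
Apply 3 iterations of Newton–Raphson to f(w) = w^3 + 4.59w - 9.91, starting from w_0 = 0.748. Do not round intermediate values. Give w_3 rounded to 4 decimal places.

1.4689

f'(w) = 3w^2 + 4.59
w_0 = 0.748000: f = -6.058171, f' = 6.268512 → w_1 = 0.748000 - (-6.058171)/(6.268512) = 1.714445
w_1 = 1.714445: f = 2.998606, f' = 13.407963 → w_2 = 1.714445 - (2.998606)/(13.407963) = 1.490801
w_2 = 1.490801: f = 0.246066, f' = 11.257465 → w_3 = 1.490801 - (0.246066)/(11.257465) = 1.468943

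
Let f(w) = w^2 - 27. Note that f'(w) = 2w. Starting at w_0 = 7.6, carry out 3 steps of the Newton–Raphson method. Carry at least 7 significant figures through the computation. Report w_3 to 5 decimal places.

5.19617

Newton update: w ← w − f(w)/f'(w).
w_0 = 7.600000: f = 30.760000, f' = 15.200000 → w_1 = 7.600000 - (30.760000)/(15.200000) = 5.576316
w_1 = 5.576316: f = 4.095298, f' = 11.152632 → w_2 = 5.576316 - (4.095298)/(11.152632) = 5.209111
w_2 = 5.209111: f = 0.134839, f' = 10.418222 → w_3 = 5.209111 - (0.134839)/(10.418222) = 5.196169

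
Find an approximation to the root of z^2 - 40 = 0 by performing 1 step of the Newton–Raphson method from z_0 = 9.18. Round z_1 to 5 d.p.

f'(z) = 2z
z_0 = 9.180000: f = 44.272400, f' = 18.360000 → z_1 = 9.180000 - (44.272400)/(18.360000) = 6.768649

6.76865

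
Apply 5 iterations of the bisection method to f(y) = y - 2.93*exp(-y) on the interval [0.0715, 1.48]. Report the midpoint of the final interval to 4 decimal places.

f(0.071500) = -2.656319, f(1.480000) = 0.813022 (opposite signs)
step 1: m = 0.775750, f(m) = -0.573100 < 0 → root in [0.775750, 1.480000]
step 2: m = 1.127875, f(m) = 0.179374 > 0 → root in [0.775750, 1.127875]
step 3: m = 0.951812, f(m) = -0.179287 < 0 → root in [0.951812, 1.127875]
step 4: m = 1.039844, f(m) = 0.004060 > 0 → root in [0.951812, 1.039844]
step 5: m = 0.995828, f(m) = -0.086565 < 0 → root in [0.995828, 1.039844]
Midpoint of [0.995828, 1.039844] = 1.017836

1.0178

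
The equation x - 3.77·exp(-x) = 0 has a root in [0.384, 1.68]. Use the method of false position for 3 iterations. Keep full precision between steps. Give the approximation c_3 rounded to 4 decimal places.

f(0.384000) = -2.183865, f(1.680000) = 0.977370
step 1: c = 1.279311, f(c) = 0.230388 > 0 → new bracket [0.384000, 1.279311]
step 2: c = 1.193873, f(c) = 0.051392 > 0 → new bracket [0.384000, 1.193873]
step 3: c = 1.175253, f(c) = 0.011299 > 0 → new bracket [0.384000, 1.175253]

1.1753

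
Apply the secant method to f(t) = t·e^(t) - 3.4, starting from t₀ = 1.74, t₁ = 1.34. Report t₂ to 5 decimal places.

1.19675

f(t_0) = 6.513378, f(t_1) = 1.717518
t_2 = 1.340000 - (1.717518)·(1.340000 - 1.740000)/(1.717518 - (6.513378)) = 1.196750; f(t_2) = 0.560457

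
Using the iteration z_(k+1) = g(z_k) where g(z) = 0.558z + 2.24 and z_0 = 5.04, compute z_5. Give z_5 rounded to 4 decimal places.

5.0664

z_1 = g(5.040000) = 5.052320
z_2 = g(5.052320) = 5.059195
z_3 = g(5.059195) = 5.063031
z_4 = g(5.063031) = 5.065171
z_5 = g(5.065171) = 5.066365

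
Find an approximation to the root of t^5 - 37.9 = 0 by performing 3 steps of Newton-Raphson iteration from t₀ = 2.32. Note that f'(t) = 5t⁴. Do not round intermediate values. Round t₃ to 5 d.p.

2.06885

t_0 = 2.320000: f = 29.310933, f' = 144.851149 → t_1 = 2.320000 - (29.310933)/(144.851149) = 2.117648
t_1 = 2.117648: f = 4.686188, f' = 100.550681 → t_2 = 2.117648 - (4.686188)/(100.550681) = 2.071043
t_2 = 2.071043: f = 0.201778, f' = 91.986945 → t_3 = 2.071043 - (0.201778)/(91.986945) = 2.068849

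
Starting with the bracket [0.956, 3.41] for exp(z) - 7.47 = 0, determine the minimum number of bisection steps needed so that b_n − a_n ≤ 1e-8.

28

Initial width b − a = 3.41 − 0.956 = 2.454000.
After n steps the width is (b−a)/2^n; need (b−a)/2^n ≤ 1e-8.
So n ≥ log₂(2.454000/1e-8) = log₂(245400000.0000) ≈ 27.8706.
Hence n = 28.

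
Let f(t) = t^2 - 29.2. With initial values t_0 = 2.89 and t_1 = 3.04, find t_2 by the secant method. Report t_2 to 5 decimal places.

6.40567

f(t_0) = -20.847900, f(t_1) = -19.958400
t_2 = 3.040000 - (-19.958400)·(3.040000 - 2.890000)/(-19.958400 - (-20.847900)) = 6.405666; f(t_2) = 11.832558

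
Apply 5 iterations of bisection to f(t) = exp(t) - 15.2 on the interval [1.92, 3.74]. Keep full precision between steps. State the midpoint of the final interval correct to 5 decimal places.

2.74469

f(1.920000) = -8.379042, f(3.740000) = 26.897990 (opposite signs)
step 1: m = 2.830000, f(m) = 1.745461 > 0 → root in [1.920000, 2.830000]
step 2: m = 2.375000, f(m) = -4.448987 < 0 → root in [2.375000, 2.830000]
step 3: m = 2.602500, f(m) = -1.702561 < 0 → root in [2.602500, 2.830000]
step 4: m = 2.716250, f(m) = -0.076497 < 0 → root in [2.716250, 2.830000]
step 5: m = 2.773125, f(m) = 0.808583 > 0 → root in [2.716250, 2.773125]
Midpoint of [2.716250, 2.773125] = 2.744688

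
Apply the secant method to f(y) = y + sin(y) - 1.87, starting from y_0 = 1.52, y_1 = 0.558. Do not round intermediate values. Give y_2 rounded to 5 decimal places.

f(y_0) = 0.648710, f(y_1) = -0.782509
y_2 = 0.558000 - (-0.782509)·(0.558000 - 1.520000)/(-0.782509 - (0.648710)) = 1.083967; f(y_2) = 0.097787

1.08397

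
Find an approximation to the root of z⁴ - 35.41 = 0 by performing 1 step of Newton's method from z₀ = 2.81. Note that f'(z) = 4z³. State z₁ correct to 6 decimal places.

2.506476

z_0 = 2.810000: f = 26.938395, f' = 88.752164 → z_1 = 2.810000 - (26.938395)/(88.752164) = 2.506476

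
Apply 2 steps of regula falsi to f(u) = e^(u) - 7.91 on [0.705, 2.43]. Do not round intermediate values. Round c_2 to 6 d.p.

f(0.705000) = -5.886153, f(2.430000) = 3.448882
step 1: c = 1.792689, f(c) = -1.904421 < 0 → new bracket [1.792689, 2.430000]
step 2: c = 2.019410, f(c) = -0.376119 < 0 → new bracket [2.019410, 2.430000]

2.019410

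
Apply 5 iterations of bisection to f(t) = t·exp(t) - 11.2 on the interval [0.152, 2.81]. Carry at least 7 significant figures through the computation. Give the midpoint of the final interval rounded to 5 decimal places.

f(0.152000) = -11.023048, f(2.810000) = 35.473870 (opposite signs)
step 1: m = 1.481000, f(m) = -4.687538 < 0 → root in [1.481000, 2.810000]
step 2: m = 2.145500, f(m) = 7.136115 > 0 → root in [1.481000, 2.145500]
step 3: m = 1.813250, f(m) = -0.084163 < 0 → root in [1.813250, 2.145500]
step 4: m = 1.979375, f(m) = 3.127147 > 0 → root in [1.813250, 1.979375]
step 5: m = 1.896313, f(m) = 1.431879 > 0 → root in [1.813250, 1.896313]
Midpoint of [1.813250, 1.896313] = 1.854781

1.85478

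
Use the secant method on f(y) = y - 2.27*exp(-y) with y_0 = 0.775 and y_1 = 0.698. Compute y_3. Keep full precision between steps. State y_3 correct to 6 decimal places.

f(y_0) = -0.270798, f(y_1) = -0.431505
y_2 = 0.698000 - (-0.431505)·(0.698000 - 0.775000)/(-0.431505 - (-0.270798)) = 0.904747; f(y_2) = -0.013795
y_3 = 0.904747 - (-0.013795)·(0.904747 - 0.698000)/(-0.013795 - (-0.431505)) = 0.911575; f(y_3) = -0.000717

0.911575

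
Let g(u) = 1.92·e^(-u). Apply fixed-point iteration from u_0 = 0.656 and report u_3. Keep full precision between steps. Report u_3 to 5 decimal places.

u_1 = g(0.656000) = 0.996332
u_2 = g(0.996332) = 0.708924
u_3 = g(0.708924) = 0.944973

0.94497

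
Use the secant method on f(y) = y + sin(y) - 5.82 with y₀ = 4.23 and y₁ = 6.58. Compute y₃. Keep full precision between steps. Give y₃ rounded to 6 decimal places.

f(y_0) = -2.475889, f(y_1) = 1.052476
y_2 = 6.580000 - (1.052476)·(6.580000 - 4.230000)/(1.052476 - (-2.475889)) = 5.879019; f(y_2) = -0.334234
y_3 = 5.879019 - (-0.334234)·(5.879019 - 6.580000)/(-0.334234 - (1.052476)) = 6.047974; f(y_3) = -0.005075

6.047974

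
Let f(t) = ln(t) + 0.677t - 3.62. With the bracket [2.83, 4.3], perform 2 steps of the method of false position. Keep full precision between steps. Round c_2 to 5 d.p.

f(2.830000) = -0.663813, f(4.300000) = 0.749715
step 1: c = 3.520333, f(c) = 0.021821 > 0 → new bracket [2.830000, 3.520333]
step 2: c = 3.498362, f(c) = 0.000686 > 0 → new bracket [2.830000, 3.498362]

3.49836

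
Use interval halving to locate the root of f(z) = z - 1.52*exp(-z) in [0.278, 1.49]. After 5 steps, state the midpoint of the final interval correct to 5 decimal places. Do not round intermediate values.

0.71356

f(0.278000) = -0.873091, f(1.490000) = 1.147434 (opposite signs)
step 1: m = 0.884000, f(m) = 0.256047 > 0 → root in [0.278000, 0.884000]
step 2: m = 0.581000, f(m) = -0.269195 < 0 → root in [0.581000, 0.884000]
step 3: m = 0.732500, f(m) = 0.001827 > 0 → root in [0.581000, 0.732500]
step 4: m = 0.656750, f(m) = -0.131421 < 0 → root in [0.656750, 0.732500]
step 5: m = 0.694625, f(m) = -0.064253 < 0 → root in [0.694625, 0.732500]
Midpoint of [0.694625, 0.732500] = 0.713562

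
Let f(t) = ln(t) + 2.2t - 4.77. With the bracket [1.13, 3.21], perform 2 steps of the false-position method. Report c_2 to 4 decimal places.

1.8835

False-position update: c = (a·f(b) − b·f(a))/(f(b) − f(a)); replace the endpoint whose sign matches f(c).
f(1.130000) = -2.161782, f(3.210000) = 3.458271
step 1: c = 1.930083, f(c) = 0.133745 > 0 → new bracket [1.130000, 1.930083]
step 2: c = 1.883467, f(c) = 0.006742 > 0 → new bracket [1.130000, 1.883467]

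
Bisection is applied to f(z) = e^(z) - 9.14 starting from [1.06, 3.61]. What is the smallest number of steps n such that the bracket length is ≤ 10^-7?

Initial width b − a = 3.61 − 1.06 = 2.550000.
After n steps the width is (b−a)/2^n; need (b−a)/2^n ≤ 10^-7.
So n ≥ log₂(2.550000/10^-7) = log₂(25500000.0000) ≈ 24.6040.
Hence n = 25.

25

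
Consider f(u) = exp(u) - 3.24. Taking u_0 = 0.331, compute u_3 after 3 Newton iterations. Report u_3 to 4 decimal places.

1.1804

Newton update: u ← u − f(u)/f'(u).
f'(u) = exp(u)
u_0 = 0.331000: f = -1.847640, f' = 1.392360 → u_1 = 0.331000 - (-1.847640)/(1.392360) = 1.657985
u_1 = 1.657985: f = 2.008723, f' = 5.248723 → u_2 = 1.657985 - (2.008723)/(5.248723) = 1.275278
u_2 = 1.275278: f = 0.339696, f' = 3.579696 → u_3 = 1.275278 - (0.339696)/(3.579696) = 1.180383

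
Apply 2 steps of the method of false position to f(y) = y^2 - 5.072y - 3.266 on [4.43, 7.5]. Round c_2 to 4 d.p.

5.5715

f(4.430000) = -6.110060, f(7.500000) = 14.944000
step 1: c = 5.320939, f(c) = -1.941410 < 0 → new bracket [5.320939, 7.500000]
step 2: c = 5.571478, f(c) = -0.483170 < 0 → new bracket [5.571478, 7.500000]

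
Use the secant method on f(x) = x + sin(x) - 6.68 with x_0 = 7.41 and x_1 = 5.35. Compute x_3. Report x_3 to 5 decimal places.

Secant update: x_(k+1) = x_k − f(x_k)·(x_k − x_(k-1))/(f(x_k) − f(x_(k-1))).
f(x_0) = 1.633049, f(x_1) = -2.133520
x_2 = 5.350000 - (-2.133520)·(5.350000 - 7.410000)/(-2.133520 - (1.633049)) = 6.516858; f(x_2) = 0.068410
x_3 = 6.516858 - (0.068410)·(6.516858 - 5.350000)/(0.068410 - (-2.133520)) = 6.480606; f(x_3) = -0.003254

6.48061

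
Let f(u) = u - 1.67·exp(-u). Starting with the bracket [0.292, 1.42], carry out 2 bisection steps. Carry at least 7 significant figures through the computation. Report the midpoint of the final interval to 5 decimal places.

0.71500

f(0.292000) = -0.955103, f(1.420000) = 1.016338 (opposite signs)
step 1: m = 0.856000, f(m) = 0.146487 > 0 → root in [0.292000, 0.856000]
step 2: m = 0.574000, f(m) = -0.366657 < 0 → root in [0.574000, 0.856000]
Midpoint of [0.574000, 0.856000] = 0.715000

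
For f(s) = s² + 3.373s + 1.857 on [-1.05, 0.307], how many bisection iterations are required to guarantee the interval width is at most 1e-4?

Initial width b − a = 0.307 − -1.05 = 1.357000.
After n steps the width is (b−a)/2^n; need (b−a)/2^n ≤ 1e-4.
So n ≥ log₂(1.357000/1e-4) = log₂(13570.0000) ≈ 13.7281.
Hence n = 14.

14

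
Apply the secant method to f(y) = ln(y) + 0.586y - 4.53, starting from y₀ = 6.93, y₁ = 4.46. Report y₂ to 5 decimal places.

f(y_0) = 1.466840, f(y_1) = -0.421291
y_2 = 4.460000 - (-0.421291)·(4.460000 - 6.930000)/(-0.421291 - (1.466840)) = 5.011121; f(y_2) = 0.018177

5.01112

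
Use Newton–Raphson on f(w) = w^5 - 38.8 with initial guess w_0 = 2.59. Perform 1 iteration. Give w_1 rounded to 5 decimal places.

2.24445

f'(w) = 5w^4
w_0 = 2.590000: f = 77.746389, f' = 224.993028 → w_1 = 2.590000 - (77.746389)/(224.993028) = 2.244450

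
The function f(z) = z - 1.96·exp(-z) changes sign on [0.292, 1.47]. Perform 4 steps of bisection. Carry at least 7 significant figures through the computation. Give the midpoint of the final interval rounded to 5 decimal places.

f(0.292000) = -1.171666, f(1.470000) = 1.019346 (opposite signs)
step 1: m = 0.881000, f(m) = 0.068838 > 0 → root in [0.292000, 0.881000]
step 2: m = 0.586500, f(m) = -0.503791 < 0 → root in [0.586500, 0.881000]
step 3: m = 0.733750, f(m) = -0.207256 < 0 → root in [0.733750, 0.881000]
step 4: m = 0.807375, f(m) = -0.066839 < 0 → root in [0.807375, 0.881000]
Midpoint of [0.807375, 0.881000] = 0.844187

0.84419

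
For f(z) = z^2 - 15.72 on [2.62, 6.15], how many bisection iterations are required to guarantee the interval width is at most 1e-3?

Initial width b − a = 6.15 − 2.62 = 3.530000.
After n steps the width is (b−a)/2^n; need (b−a)/2^n ≤ 1e-3.
So n ≥ log₂(3.530000/1e-3) = log₂(3530.0000) ≈ 11.7855.
Hence n = 12.

12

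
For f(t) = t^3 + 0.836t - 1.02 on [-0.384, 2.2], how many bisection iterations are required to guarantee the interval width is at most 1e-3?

Initial width b − a = 2.2 − -0.384 = 2.584000.
After n steps the width is (b−a)/2^n; need (b−a)/2^n ≤ 1e-3.
So n ≥ log₂(2.584000/1e-3) = log₂(2584.0000) ≈ 11.3354.
Hence n = 12.

12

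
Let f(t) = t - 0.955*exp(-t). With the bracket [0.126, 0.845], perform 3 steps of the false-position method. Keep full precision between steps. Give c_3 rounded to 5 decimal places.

0.55078

f(0.126000) = -0.715942, f(0.845000) = 0.434773
step 1: c = 0.573341, f(c) = 0.035066 > 0 → new bracket [0.126000, 0.573341]
step 2: c = 0.552454, f(c) = 0.002817 > 0 → new bracket [0.126000, 0.552454]
step 3: c = 0.550782, f(c) = 0.000226 > 0 → new bracket [0.126000, 0.550782]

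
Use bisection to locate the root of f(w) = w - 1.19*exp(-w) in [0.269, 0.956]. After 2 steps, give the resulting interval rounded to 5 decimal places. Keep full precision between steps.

f(0.269000) = -0.640330, f(0.956000) = 0.498531 (opposite signs)
step 1: m = 0.612500, f(m) = -0.032473 < 0 → root in [0.612500, 0.956000]
step 2: m = 0.784250, f(m) = 0.241060 > 0 → root in [0.612500, 0.784250]

[0.61250, 0.78425]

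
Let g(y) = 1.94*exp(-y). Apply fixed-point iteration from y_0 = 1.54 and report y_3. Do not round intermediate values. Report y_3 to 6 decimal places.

0.539442

y_1 = g(1.540000) = 0.415899
y_2 = g(0.415899) = 1.279909
y_3 = g(1.279909) = 0.539442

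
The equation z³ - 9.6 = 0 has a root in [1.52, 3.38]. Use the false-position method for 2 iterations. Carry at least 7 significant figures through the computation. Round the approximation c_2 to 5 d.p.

False-position update: c = (a·f(b) − b·f(a))/(f(b) − f(a)); replace the endpoint whose sign matches f(c).
f(1.520000) = -6.088192, f(3.380000) = 29.014472
step 1: c = 1.842598, f(c) = -3.344075 < 0 → new bracket [1.842598, 3.380000]
step 2: c = 2.001480, f(c) = -1.582232 < 0 → new bracket [2.001480, 3.380000]

2.00148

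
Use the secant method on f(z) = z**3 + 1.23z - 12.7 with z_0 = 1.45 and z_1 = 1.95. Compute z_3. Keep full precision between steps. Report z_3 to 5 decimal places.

2.15023

f(z_0) = -7.867875, f(z_1) = -2.886625
z_2 = 1.950000 - (-2.886625)·(1.950000 - 1.450000)/(-2.886625 - (-7.867875)) = 2.239749; f(z_2) = 1.290538
z_3 = 2.239749 - (1.290538)·(2.239749 - 1.950000)/(1.290538 - (-2.886625)) = 2.150231; f(z_3) = -0.113640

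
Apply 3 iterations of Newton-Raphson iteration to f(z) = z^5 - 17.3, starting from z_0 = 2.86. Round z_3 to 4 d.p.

f'(z) = 5z^4
z_0 = 2.860000: f = 174.050749, f' = 334.529281 → z_1 = 2.860000 - (174.050749)/(334.529281) = 2.339714
z_1 = 2.339714: f = 52.815542, f' = 149.837817 → z_2 = 2.339714 - (52.815542)/(149.837817) = 1.987230
z_2 = 1.987230: f = 13.691342, f' = 77.976244 → z_3 = 1.987230 - (13.691342)/(77.976244) = 1.811646

1.8116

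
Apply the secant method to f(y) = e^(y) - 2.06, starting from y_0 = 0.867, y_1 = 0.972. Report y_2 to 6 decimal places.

0.739564

f(y_0) = 0.319761, f(y_1) = 0.583226
y_2 = 0.972000 - (0.583226)·(0.972000 - 0.867000)/(0.583226 - (0.319761)) = 0.739564; f(y_2) = 0.035022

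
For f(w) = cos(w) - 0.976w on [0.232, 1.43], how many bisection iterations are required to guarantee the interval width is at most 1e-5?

Initial width b − a = 1.43 − 0.232 = 1.198000.
After n steps the width is (b−a)/2^n; need (b−a)/2^n ≤ 1e-5.
So n ≥ log₂(1.198000/1e-5) = log₂(119800.0000) ≈ 16.8703.
Hence n = 17.

17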